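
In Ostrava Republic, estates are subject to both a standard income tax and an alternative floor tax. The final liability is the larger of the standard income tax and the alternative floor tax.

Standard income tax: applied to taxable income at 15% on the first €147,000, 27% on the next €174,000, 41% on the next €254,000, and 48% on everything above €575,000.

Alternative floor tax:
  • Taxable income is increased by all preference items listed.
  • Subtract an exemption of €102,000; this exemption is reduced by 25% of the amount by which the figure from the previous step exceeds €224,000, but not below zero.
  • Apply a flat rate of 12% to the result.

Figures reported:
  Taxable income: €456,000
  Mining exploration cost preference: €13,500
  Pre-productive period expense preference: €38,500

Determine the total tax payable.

€124,380

Standard income tax:
  €147,000 × 15% = €22,050
  €174,000 × 27% = €46,980
  €135,000 × 41% = €55,350
  → €124,380

Alternative floor tax:
  Adjusted income: €456,000 + €13,500 + €38,500 = €508,000
  Exemption: €102,000 − 25% × (€508,000 − €224,000) = €102,000 − €71,000 = €31,000
  Base: €508,000 − €31,000 = €477,000
  €477,000 × 12% = €57,240

€124,380 > €57,240, so the standard income tax governs.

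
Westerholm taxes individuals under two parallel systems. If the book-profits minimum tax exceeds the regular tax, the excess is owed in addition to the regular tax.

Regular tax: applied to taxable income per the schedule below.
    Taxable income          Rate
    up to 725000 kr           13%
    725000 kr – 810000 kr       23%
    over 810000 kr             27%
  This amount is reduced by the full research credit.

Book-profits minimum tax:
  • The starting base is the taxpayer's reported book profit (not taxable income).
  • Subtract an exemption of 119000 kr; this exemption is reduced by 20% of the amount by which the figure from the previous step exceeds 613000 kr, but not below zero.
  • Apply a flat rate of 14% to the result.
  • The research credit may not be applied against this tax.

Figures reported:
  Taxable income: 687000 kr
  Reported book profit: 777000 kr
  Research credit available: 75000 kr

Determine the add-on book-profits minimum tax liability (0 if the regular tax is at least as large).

Regular tax:
  687000 kr × 13% = 89310 kr
  Less research credit 75000 kr → 14310 kr

Book-profits minimum tax:
  Base (reported book profit): 777000 kr
  Exemption: 119000 kr − 20% × (777000 kr − 613000 kr) = 119000 kr − 32800 kr = 86200 kr
  Base: 777000 kr − 86200 kr = 690800 kr
  690800 kr × 14% = 96712 kr

Excess of book-profits minimum tax over regular tax: 96712 kr − 14310 kr = 82402 kr.

82402 kr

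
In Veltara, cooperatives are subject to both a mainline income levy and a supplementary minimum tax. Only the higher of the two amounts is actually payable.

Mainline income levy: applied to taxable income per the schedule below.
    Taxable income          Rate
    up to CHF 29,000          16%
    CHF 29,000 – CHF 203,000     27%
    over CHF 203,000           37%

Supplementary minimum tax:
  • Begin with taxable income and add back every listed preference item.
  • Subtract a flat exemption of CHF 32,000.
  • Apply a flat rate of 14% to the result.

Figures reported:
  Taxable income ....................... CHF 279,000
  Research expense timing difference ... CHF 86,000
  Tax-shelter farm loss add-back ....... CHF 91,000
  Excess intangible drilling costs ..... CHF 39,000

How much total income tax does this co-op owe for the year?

Mainline income levy:
  CHF 29,000 × 16% = CHF 4,640
  CHF 174,000 × 27% = CHF 46,980
  CHF 76,000 × 37% = CHF 28,120
  → CHF 79,740

Supplementary minimum tax:
  Adjusted income: CHF 279,000 + CHF 86,000 + CHF 91,000 + CHF 39,000 = CHF 495,000
  Less exemption CHF 32,000 → base CHF 463,000
  CHF 463,000 × 14% = CHF 64,820

CHF 79,740 > CHF 64,820, so the mainline income levy governs.

CHF 79,740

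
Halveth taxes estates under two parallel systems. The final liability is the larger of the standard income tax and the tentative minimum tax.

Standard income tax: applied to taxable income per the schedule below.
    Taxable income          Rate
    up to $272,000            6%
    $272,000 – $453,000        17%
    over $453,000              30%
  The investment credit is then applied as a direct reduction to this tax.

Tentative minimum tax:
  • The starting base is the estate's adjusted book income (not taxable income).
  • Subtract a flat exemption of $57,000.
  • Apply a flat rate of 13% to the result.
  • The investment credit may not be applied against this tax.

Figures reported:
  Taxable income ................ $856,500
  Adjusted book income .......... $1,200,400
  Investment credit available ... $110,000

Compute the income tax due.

Tentative minimum tax:
  Base (adjusted book income): $1,200,400
  Less exemption $57,000 → base $1,143,400
  $1,143,400 × 13% = $148,642

Standard income tax:
  $272,000 × 6% = $16,320
  $181,000 × 17% = $30,770
  $403,500 × 30% = $121,050
  → $168,140
  Less investment credit $110,000 → $58,140

$148,642 > $58,140, so the tentative minimum tax is the binding amount.

$148,642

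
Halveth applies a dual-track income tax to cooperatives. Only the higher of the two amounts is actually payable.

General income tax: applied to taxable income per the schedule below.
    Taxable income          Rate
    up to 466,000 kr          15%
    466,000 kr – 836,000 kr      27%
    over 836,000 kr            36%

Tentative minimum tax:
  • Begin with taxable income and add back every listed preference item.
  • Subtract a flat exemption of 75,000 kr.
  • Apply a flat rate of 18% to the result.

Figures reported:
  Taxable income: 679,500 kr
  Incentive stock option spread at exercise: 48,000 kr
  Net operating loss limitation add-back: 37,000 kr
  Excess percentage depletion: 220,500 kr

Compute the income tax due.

163,800 kr

General income tax:
  466,000 kr × 15% = 69,900 kr
  213,500 kr × 27% = 57,645 kr
  → 127,545 kr

Tentative minimum tax:
  Adjusted income: 679,500 kr + 48,000 kr + 37,000 kr + 220,500 kr = 985,000 kr
  Less exemption 75,000 kr → base 910,000 kr
  910,000 kr × 18% = 163,800 kr

163,800 kr > 127,545 kr, so the tentative minimum tax is the binding amount.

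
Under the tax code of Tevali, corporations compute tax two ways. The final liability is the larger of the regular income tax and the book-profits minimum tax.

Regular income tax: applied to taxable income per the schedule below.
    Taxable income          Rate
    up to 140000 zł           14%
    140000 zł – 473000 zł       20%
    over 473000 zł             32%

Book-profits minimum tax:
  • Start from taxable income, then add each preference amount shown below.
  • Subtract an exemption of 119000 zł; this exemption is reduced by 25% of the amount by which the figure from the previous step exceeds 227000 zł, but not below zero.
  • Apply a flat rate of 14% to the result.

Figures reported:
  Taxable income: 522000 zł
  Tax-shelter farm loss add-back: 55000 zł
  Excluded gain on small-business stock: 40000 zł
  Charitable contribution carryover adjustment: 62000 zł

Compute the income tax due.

101880 zł

Regular income tax:
  140000 zł × 14% = 19600 zł
  333000 zł × 20% = 66600 zł
  49000 zł × 32% = 15680 zł
  → 101880 zł

Book-profits minimum tax:
  Adjusted income: 522000 zł + 55000 zł + 40000 zł + 62000 zł = 679000 zł
  Exemption: 119000 zł − 25% × (679000 zł − 227000 zł) = 119000 zł − 113000 zł = 6000 zł
  Base: 679000 zł − 6000 zł = 673000 zł
  673000 zł × 14% = 94220 zł

101880 zł > 94220 zł, so the regular income tax governs.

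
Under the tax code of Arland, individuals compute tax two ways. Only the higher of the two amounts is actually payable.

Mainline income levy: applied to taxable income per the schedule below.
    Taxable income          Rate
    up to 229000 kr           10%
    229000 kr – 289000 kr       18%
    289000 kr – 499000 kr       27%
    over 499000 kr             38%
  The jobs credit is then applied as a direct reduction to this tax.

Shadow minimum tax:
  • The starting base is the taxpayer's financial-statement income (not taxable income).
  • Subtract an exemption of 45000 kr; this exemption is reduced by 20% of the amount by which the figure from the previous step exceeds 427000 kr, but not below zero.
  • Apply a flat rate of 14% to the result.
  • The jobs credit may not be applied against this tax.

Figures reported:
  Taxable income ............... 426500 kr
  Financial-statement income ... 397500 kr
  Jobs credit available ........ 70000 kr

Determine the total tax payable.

Mainline income levy:
  229000 kr × 10% = 22900 kr
  60000 kr × 18% = 10800 kr
  137500 kr × 27% = 37125 kr
  → 70825 kr
  Less jobs credit 70000 kr → 825 kr

Shadow minimum tax:
  Base (financial-statement income): 397500 kr
  Exemption: 397500 kr ≤ 427000 kr, so full 45000 kr applies
  Base: 397500 kr − 45000 kr = 352500 kr
  352500 kr × 14% = 49350 kr

49350 kr > 825 kr, so the shadow minimum tax is the binding amount.

49350 kr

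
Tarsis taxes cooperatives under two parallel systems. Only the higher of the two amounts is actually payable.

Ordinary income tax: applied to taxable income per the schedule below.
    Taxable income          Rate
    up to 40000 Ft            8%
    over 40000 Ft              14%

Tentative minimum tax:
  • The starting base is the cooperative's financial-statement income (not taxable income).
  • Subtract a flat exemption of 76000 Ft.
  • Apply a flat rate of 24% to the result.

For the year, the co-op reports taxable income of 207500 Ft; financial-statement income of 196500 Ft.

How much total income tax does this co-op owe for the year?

Ordinary income tax:
  40000 Ft × 8% = 3200 Ft
  167500 Ft × 14% = 23450 Ft
  → 26650 Ft

Tentative minimum tax:
  Base (financial-statement income): 196500 Ft
  Less exemption 76000 Ft → base 120500 Ft
  120500 Ft × 24% = 28920 Ft

28920 Ft > 26650 Ft, so the tentative minimum tax is the binding amount.

28920 Ft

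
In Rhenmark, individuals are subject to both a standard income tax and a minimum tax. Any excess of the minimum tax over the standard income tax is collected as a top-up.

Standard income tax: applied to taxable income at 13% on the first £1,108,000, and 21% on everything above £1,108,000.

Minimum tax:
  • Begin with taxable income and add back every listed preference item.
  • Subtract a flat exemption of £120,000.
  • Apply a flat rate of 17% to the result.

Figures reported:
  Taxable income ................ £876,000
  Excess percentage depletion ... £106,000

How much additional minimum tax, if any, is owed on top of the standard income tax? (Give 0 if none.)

£32,660

Minimum tax:
  Adjusted income: £876,000 + £106,000 = £982,000
  Less exemption £120,000 → base £862,000
  £862,000 × 17% = £146,540

Standard income tax:
  £876,000 × 13% = £113,880

Excess of minimum tax over standard income tax: £146,540 − £113,880 = £32,660.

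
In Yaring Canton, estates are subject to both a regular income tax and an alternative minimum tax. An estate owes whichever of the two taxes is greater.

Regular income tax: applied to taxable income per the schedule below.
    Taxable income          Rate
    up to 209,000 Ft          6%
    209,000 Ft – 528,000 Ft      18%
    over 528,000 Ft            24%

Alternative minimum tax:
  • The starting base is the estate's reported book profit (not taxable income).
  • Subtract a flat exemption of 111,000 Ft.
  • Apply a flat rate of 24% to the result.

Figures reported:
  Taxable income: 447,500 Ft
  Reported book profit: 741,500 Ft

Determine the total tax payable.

Regular income tax:
  209,000 Ft × 6% = 12,540 Ft
  238,500 Ft × 18% = 42,930 Ft
  → 55,470 Ft

Alternative minimum tax:
  Base (reported book profit): 741,500 Ft
  Less exemption 111,000 Ft → base 630,500 Ft
  630,500 Ft × 24% = 151,320 Ft

151,320 Ft > 55,470 Ft, so the alternative minimum tax is the binding amount.

151,320 Ft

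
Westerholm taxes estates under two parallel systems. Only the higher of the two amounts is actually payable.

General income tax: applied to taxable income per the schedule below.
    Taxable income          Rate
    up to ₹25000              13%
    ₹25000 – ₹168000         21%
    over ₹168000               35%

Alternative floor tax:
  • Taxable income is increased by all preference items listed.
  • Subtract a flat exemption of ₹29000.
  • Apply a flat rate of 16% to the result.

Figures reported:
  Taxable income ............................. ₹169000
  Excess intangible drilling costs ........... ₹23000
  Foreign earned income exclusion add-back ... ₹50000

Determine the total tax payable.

General income tax:
  ₹25000 × 13% = ₹3250
  ₹143000 × 21% = ₹30030
  ₹1000 × 35% = ₹350
  → ₹33630

Alternative floor tax:
  Adjusted income: ₹169000 + ₹23000 + ₹50000 = ₹242000
  Less exemption ₹29000 → base ₹213000
  ₹213000 × 16% = ₹34080

₹34080 > ₹33630, so the alternative floor tax is the binding amount.

₹34080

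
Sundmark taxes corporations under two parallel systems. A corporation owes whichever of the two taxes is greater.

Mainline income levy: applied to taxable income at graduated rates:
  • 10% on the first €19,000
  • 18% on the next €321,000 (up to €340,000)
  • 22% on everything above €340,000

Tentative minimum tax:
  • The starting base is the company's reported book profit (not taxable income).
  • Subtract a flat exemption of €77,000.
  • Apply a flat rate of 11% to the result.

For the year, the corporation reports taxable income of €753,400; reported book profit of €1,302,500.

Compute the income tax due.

Tentative minimum tax:
  Base (reported book profit): €1,302,500
  Less exemption €77,000 → base €1,225,500
  €1,225,500 × 11% = €134,805

Mainline income levy:
  €19,000 × 10% = €1,900
  €321,000 × 18% = €57,780
  €413,400 × 22% = €90,948
  → €150,628

€150,628 > €134,805, so the mainline income levy governs.

€150,628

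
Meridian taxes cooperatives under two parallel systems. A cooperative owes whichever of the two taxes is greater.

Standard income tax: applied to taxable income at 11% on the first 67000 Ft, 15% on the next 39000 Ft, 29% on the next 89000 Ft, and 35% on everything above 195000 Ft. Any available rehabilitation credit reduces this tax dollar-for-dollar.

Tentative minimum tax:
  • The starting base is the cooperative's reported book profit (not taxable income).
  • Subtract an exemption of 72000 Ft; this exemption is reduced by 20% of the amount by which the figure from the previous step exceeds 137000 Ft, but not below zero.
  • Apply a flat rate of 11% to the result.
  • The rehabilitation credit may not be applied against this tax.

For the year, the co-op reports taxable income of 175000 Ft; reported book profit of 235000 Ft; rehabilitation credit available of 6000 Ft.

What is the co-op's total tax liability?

Standard income tax:
  67000 Ft × 11% = 7370 Ft
  39000 Ft × 15% = 5850 Ft
  69000 Ft × 29% = 20010 Ft
  → 33230 Ft
  Less rehabilitation credit 6000 Ft → 27230 Ft

Tentative minimum tax:
  Base (reported book profit): 235000 Ft
  Exemption: 72000 Ft − 20% × (235000 Ft − 137000 Ft) = 72000 Ft − 19600 Ft = 52400 Ft
  Base: 235000 Ft − 52400 Ft = 182600 Ft
  182600 Ft × 11% = 20086 Ft

27230 Ft > 20086 Ft, so the standard income tax governs.

27230 Ft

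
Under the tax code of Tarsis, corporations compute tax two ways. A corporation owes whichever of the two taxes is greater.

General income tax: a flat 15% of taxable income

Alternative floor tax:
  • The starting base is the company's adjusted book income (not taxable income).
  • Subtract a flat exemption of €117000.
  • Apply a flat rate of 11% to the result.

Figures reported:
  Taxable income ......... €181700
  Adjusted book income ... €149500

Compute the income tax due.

€27255

General income tax:
  €181700 × 15% = €27255

Alternative floor tax:
  Base (adjusted book income): €149500
  Less exemption €117000 → base €32500
  €32500 × 11% = €3575

€27255 > €3575, so the general income tax governs.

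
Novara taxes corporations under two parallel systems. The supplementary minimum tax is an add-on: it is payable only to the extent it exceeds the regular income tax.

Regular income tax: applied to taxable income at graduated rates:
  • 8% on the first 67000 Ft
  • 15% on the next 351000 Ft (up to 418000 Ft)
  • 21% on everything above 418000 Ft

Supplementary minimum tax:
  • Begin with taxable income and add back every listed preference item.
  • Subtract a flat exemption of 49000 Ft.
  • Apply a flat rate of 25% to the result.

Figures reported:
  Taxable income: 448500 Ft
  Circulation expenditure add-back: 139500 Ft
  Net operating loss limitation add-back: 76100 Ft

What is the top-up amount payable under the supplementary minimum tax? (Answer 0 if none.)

Regular income tax:
  67000 Ft × 8% = 5360 Ft
  351000 Ft × 15% = 52650 Ft
  30500 Ft × 21% = 6405 Ft
  → 64415 Ft

Supplementary minimum tax:
  Adjusted income: 448500 Ft + 139500 Ft + 76100 Ft = 664100 Ft
  Less exemption 49000 Ft → base 615100 Ft
  615100 Ft × 25% = 153775 Ft

Excess of supplementary minimum tax over regular income tax: 153775 Ft − 64415 Ft = 89360 Ft.

89360 Ft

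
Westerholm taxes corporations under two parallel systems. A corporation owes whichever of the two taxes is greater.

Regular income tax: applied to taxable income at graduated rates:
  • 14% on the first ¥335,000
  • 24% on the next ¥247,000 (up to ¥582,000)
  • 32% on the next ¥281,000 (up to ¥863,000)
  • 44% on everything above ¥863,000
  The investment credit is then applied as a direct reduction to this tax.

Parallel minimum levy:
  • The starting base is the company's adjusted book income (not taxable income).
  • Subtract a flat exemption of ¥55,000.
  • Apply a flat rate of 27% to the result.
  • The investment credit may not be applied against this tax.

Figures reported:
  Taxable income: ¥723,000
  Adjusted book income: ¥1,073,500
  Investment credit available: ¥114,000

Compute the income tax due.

¥274,995

Parallel minimum levy:
  Base (adjusted book income): ¥1,073,500
  Less exemption ¥55,000 → base ¥1,018,500
  ¥1,018,500 × 27% = ¥274,995

Regular income tax:
  ¥335,000 × 14% = ¥46,900
  ¥247,000 × 24% = ¥59,280
  ¥141,000 × 32% = ¥45,120
  → ¥151,300
  Less investment credit ¥114,000 → ¥37,300

¥274,995 > ¥37,300, so the parallel minimum levy is the binding amount.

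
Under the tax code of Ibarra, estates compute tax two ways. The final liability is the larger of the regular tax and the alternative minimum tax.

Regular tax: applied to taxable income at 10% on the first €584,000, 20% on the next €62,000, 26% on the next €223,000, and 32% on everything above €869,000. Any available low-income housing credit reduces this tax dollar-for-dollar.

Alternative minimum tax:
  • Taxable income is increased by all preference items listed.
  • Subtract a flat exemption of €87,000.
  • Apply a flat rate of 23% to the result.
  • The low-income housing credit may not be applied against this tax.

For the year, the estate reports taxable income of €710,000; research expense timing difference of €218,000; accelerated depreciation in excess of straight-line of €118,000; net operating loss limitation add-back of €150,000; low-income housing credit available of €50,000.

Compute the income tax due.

€255,070

Regular tax:
  €584,000 × 10% = €58,400
  €62,000 × 20% = €12,400
  €64,000 × 26% = €16,640
  → €87,440
  Less low-income housing credit €50,000 → €37,440

Alternative minimum tax:
  Adjusted income: €710,000 + €218,000 + €118,000 + €150,000 = €1,196,000
  Less exemption €87,000 → base €1,109,000
  €1,109,000 × 23% = €255,070

€255,070 > €37,440, so the alternative minimum tax is the binding amount.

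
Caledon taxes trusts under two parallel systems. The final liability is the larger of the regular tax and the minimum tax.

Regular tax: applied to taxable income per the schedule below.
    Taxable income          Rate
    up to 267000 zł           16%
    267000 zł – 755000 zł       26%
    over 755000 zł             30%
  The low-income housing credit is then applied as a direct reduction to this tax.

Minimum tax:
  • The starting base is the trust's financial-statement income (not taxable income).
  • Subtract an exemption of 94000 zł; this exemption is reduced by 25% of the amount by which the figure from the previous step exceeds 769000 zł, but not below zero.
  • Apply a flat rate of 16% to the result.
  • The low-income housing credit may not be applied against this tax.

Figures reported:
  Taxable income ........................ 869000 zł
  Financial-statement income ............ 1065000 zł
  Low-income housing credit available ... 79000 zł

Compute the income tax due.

167200 zł

Minimum tax:
  Base (financial-statement income): 1065000 zł
  Exemption: 94000 zł − 25% × (1065000 zł − 769000 zł) = 94000 zł − 74000 zł = 20000 zł
  Base: 1065000 zł − 20000 zł = 1045000 zł
  1045000 zł × 16% = 167200 zł

Regular tax:
  267000 zł × 16% = 42720 zł
  488000 zł × 26% = 126880 zł
  114000 zł × 30% = 34200 zł
  → 203800 zł
  Less low-income housing credit 79000 zł → 124800 zł

167200 zł > 124800 zł, so the minimum tax is the binding amount.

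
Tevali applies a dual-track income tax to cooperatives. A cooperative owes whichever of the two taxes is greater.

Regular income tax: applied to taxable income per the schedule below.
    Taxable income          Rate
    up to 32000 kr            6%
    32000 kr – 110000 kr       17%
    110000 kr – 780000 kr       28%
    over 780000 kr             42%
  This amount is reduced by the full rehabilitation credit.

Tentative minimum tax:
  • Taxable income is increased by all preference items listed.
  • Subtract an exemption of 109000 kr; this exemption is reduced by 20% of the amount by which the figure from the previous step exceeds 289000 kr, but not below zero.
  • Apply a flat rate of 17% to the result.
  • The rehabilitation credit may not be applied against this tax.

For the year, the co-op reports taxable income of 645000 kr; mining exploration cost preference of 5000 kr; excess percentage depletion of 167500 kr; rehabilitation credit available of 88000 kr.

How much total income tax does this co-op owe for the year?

Tentative minimum tax:
  Adjusted income: 645000 kr + 5000 kr + 167500 kr = 817500 kr
  Exemption: 109000 kr − 20% × (817500 kr − 289000 kr) = 109000 kr − 105700 kr = 3300 kr
  Base: 817500 kr − 3300 kr = 814200 kr
  814200 kr × 17% = 138414 kr

Regular income tax:
  32000 kr × 6% = 1920 kr
  78000 kr × 17% = 13260 kr
  535000 kr × 28% = 149800 kr
  → 164980 kr
  Less rehabilitation credit 88000 kr → 76980 kr

138414 kr > 76980 kr, so the tentative minimum tax is the binding amount.

138414 kr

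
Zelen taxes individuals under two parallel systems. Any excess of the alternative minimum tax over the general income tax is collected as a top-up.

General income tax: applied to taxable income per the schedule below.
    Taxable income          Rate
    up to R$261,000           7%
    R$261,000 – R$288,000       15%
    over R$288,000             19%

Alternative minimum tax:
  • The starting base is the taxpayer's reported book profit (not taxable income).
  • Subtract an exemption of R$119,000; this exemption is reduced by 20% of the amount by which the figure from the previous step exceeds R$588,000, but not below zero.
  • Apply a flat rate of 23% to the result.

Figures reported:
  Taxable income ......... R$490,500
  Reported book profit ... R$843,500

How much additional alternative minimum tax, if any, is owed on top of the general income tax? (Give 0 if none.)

R$117,593

Alternative minimum tax:
  Base (reported book profit): R$843,500
  Exemption: R$119,000 − 20% × (R$843,500 − R$588,000) = R$119,000 − R$51,100 = R$67,900
  Base: R$843,500 − R$67,900 = R$775,600
  R$775,600 × 23% = R$178,388

General income tax:
  R$261,000 × 7% = R$18,270
  R$27,000 × 15% = R$4,050
  R$202,500 × 19% = R$38,475
  → R$60,795

Excess of alternative minimum tax over general income tax: R$178,388 − R$60,795 = R$117,593.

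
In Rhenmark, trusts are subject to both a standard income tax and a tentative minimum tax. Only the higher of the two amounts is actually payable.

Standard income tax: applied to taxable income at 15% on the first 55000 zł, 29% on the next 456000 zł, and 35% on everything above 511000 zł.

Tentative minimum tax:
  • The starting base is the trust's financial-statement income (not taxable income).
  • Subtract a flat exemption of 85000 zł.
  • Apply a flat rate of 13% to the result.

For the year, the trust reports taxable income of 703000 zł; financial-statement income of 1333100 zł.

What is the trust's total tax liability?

207690 zł

Standard income tax:
  55000 zł × 15% = 8250 zł
  456000 zł × 29% = 132240 zł
  192000 zł × 35% = 67200 zł
  → 207690 zł

Tentative minimum tax:
  Base (financial-statement income): 1333100 zł
  Less exemption 85000 zł → base 1248100 zł
  1248100 zł × 13% = 162253 zł

207690 zł > 162253 zł, so the standard income tax governs.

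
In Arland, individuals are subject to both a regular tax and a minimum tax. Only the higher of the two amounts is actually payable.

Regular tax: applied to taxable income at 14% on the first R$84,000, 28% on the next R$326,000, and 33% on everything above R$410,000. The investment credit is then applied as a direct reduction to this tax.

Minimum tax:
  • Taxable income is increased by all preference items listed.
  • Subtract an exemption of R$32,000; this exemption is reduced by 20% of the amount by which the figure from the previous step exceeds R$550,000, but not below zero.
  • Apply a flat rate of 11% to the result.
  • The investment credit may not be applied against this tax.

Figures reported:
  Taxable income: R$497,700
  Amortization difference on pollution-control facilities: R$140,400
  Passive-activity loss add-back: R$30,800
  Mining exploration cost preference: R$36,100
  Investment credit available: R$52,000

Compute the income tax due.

R$79,981

Regular tax:
  R$84,000 × 14% = R$11,760
  R$326,000 × 28% = R$91,280
  R$87,700 × 33% = R$28,941
  → R$131,981
  Less investment credit R$52,000 → R$79,981

Minimum tax:
  Adjusted income: R$497,700 + R$140,400 + R$30,800 + R$36,100 = R$705,000
  Exemption: R$32,000 − 20% × (R$705,000 − R$550,000) = R$32,000 − R$31,000 = R$1,000
  Base: R$705,000 − R$1,000 = R$704,000
  R$704,000 × 11% = R$77,440

R$79,981 > R$77,440, so the regular tax governs.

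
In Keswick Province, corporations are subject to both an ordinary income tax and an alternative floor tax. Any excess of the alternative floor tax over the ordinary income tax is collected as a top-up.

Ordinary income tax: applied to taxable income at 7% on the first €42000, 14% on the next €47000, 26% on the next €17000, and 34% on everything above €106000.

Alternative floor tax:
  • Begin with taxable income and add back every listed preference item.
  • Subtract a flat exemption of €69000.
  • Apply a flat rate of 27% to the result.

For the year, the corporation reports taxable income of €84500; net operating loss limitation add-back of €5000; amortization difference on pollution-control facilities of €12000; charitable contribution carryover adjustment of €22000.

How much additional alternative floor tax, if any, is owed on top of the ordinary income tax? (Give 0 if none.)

€5825

Ordinary income tax:
  €42000 × 7% = €2940
  €42500 × 14% = €5950
  → €8890

Alternative floor tax:
  Adjusted income: €84500 + €5000 + €12000 + €22000 = €123500
  Less exemption €69000 → base €54500
  €54500 × 27% = €14715

Excess of alternative floor tax over ordinary income tax: €14715 − €8890 = €5825.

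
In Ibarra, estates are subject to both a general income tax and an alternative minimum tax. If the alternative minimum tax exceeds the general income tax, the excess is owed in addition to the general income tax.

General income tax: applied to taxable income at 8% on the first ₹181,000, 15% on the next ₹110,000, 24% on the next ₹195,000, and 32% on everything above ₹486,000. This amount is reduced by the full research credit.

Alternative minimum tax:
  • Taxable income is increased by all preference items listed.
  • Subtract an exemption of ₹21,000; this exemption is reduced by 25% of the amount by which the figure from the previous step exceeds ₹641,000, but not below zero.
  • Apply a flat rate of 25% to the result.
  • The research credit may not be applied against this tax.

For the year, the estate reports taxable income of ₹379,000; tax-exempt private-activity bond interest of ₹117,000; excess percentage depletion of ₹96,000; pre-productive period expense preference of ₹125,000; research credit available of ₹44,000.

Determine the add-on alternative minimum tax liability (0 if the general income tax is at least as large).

General income tax:
  ₹181,000 × 8% = ₹14,480
  ₹110,000 × 15% = ₹16,500
  ₹88,000 × 24% = ₹21,120
  → ₹52,100
  Less research credit ₹44,000 → ₹8,100

Alternative minimum tax:
  Adjusted income: ₹379,000 + ₹117,000 + ₹96,000 + ₹125,000 = ₹717,000
  Exemption: ₹21,000 − 25% × (₹717,000 − ₹641,000) = ₹21,000 − ₹19,000 = ₹2,000
  Base: ₹717,000 − ₹2,000 = ₹715,000
  ₹715,000 × 25% = ₹178,750

Excess of alternative minimum tax over general income tax: ₹178,750 − ₹8,100 = ₹170,650.

₹170,650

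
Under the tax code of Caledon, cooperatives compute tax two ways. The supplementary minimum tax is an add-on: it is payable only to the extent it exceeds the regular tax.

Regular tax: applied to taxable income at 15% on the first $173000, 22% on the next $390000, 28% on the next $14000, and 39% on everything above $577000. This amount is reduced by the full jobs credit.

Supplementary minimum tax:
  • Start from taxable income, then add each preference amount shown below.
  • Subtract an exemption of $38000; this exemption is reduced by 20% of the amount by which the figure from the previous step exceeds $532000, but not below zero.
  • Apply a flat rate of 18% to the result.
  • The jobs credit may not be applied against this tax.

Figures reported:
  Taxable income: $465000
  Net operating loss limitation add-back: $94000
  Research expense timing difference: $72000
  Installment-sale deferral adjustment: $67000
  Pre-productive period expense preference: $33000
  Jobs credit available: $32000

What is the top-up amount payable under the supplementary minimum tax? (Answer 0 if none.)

$73390

Regular tax:
  $173000 × 15% = $25950
  $292000 × 22% = $64240
  → $90190
  Less jobs credit $32000 → $58190

Supplementary minimum tax:
  Adjusted income: $465000 + $94000 + $72000 + $67000 + $33000 = $731000
  Exemption: 20% × ($731000 − $532000) = $39800 ≥ $38000, so the exemption is fully phased out
  Base: $731000 − $0 = $731000
  $731000 × 18% = $131580

Excess of supplementary minimum tax over regular tax: $131580 − $58190 = $73390.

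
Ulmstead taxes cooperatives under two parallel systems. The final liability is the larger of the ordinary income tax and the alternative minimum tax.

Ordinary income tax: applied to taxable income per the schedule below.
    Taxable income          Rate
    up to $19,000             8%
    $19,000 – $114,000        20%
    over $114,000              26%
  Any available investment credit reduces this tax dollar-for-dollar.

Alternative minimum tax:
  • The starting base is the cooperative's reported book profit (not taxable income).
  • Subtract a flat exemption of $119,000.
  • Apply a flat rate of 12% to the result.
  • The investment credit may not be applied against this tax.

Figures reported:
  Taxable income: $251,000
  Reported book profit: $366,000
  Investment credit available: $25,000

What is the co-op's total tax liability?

Alternative minimum tax:
  Base (reported book profit): $366,000
  Less exemption $119,000 → base $247,000
  $247,000 × 12% = $29,640

Ordinary income tax:
  $19,000 × 8% = $1,520
  $95,000 × 20% = $19,000
  $137,000 × 26% = $35,620
  → $56,140
  Less investment credit $25,000 → $31,140

$31,140 > $29,640, so the ordinary income tax governs.

$31,140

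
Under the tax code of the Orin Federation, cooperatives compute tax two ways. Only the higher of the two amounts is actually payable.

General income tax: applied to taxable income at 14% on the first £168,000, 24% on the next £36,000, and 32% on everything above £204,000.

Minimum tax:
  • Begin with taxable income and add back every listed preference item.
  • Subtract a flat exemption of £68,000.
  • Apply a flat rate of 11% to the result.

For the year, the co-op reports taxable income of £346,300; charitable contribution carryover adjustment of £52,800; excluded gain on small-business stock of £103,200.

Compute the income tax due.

General income tax:
  £168,000 × 14% = £23,520
  £36,000 × 24% = £8,640
  £142,300 × 32% = £45,536
  → £77,696

Minimum tax:
  Adjusted income: £346,300 + £52,800 + £103,200 = £502,300
  Less exemption £68,000 → base £434,300
  £434,300 × 11% = £47,773

£77,696 > £47,773, so the general income tax governs.

£77,696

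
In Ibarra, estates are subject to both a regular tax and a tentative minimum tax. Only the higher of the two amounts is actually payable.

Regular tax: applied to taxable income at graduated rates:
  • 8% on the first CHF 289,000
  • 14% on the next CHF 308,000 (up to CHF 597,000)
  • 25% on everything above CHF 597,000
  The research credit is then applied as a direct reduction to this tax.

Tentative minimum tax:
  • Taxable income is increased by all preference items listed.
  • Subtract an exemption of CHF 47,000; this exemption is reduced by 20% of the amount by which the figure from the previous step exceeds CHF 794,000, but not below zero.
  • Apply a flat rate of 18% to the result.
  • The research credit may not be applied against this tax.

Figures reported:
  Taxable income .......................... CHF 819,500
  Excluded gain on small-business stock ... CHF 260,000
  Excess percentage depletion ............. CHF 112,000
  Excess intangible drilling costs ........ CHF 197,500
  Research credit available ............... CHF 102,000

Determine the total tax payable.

CHF 250,020

Tentative minimum tax:
  Adjusted income: CHF 819,500 + CHF 260,000 + CHF 112,000 + CHF 197,500 = CHF 1,389,000
  Exemption: 20% × (CHF 1,389,000 − CHF 794,000) = CHF 119,000 ≥ CHF 47,000, so the exemption is fully phased out
  Base: CHF 1,389,000 − CHF 0 = CHF 1,389,000
  CHF 1,389,000 × 18% = CHF 250,020

Regular tax:
  CHF 289,000 × 8% = CHF 23,120
  CHF 308,000 × 14% = CHF 43,120
  CHF 222,500 × 25% = CHF 55,625
  → CHF 121,865
  Less research credit CHF 102,000 → CHF 19,865

CHF 250,020 > CHF 19,865, so the tentative minimum tax is the binding amount.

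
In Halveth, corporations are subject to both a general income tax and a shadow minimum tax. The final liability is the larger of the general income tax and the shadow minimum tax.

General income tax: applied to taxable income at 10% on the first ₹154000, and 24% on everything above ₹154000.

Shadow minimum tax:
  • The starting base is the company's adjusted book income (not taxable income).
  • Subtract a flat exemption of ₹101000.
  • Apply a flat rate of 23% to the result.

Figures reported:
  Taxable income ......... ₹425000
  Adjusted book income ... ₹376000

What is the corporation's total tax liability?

₹80440

General income tax:
  ₹154000 × 10% = ₹15400
  ₹271000 × 24% = ₹65040
  → ₹80440

Shadow minimum tax:
  Base (adjusted book income): ₹376000
  Less exemption ₹101000 → base ₹275000
  ₹275000 × 23% = ₹63250

₹80440 > ₹63250, so the general income tax governs.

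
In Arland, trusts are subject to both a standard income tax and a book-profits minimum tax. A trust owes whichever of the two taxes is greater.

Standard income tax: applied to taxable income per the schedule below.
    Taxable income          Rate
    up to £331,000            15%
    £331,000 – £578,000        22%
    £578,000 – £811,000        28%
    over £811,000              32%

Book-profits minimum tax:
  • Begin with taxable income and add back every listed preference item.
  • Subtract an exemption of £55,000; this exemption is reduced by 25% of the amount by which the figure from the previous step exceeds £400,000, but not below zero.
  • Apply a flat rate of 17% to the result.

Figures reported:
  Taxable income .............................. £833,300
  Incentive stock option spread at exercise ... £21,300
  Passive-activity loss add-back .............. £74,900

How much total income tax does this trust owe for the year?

Standard income tax:
  £331,000 × 15% = £49,650
  £247,000 × 22% = £54,340
  £233,000 × 28% = £65,240
  £22,300 × 32% = £7,136
  → £176,366

Book-profits minimum tax:
  Adjusted income: £833,300 + £21,300 + £74,900 = £929,500
  Exemption: 25% × (£929,500 − £400,000) = £132,375 ≥ £55,000, so the exemption is fully phased out
  Base: £929,500 − £0 = £929,500
  £929,500 × 17% = £158,015

£176,366 > £158,015, so the standard income tax governs.

£176,366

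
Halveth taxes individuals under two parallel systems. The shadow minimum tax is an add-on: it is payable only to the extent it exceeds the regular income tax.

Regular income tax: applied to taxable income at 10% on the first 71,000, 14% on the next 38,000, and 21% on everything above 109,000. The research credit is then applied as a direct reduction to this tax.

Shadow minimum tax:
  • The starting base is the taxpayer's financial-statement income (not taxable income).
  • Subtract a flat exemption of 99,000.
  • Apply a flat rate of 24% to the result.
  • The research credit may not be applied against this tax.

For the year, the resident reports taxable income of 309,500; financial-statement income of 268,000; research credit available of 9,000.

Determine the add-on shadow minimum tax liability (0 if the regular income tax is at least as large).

0

Regular income tax:
  71,000 × 10% = 7,100
  38,000 × 14% = 5,320
  200,500 × 21% = 42,105
  → 54,525
  Less research credit 9,000 → 45,525

Shadow minimum tax:
  Base (financial-statement income): 268,000
  Less exemption 99,000 → base 169,000
  169,000 × 24% = 40,560

40,560 ≤ 45,525, so no add-on is due.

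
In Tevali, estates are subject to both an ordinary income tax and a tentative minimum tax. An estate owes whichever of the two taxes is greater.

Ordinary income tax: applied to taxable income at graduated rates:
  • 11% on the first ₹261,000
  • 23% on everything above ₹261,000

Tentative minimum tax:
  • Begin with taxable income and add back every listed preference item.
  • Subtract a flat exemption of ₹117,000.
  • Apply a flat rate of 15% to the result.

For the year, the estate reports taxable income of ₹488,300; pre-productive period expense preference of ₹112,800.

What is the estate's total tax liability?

Tentative minimum tax:
  Adjusted income: ₹488,300 + ₹112,800 = ₹601,100
  Less exemption ₹117,000 → base ₹484,100
  ₹484,100 × 15% = ₹72,615

Ordinary income tax:
  ₹261,000 × 11% = ₹28,710
  ₹227,300 × 23% = ₹52,279
  → ₹80,989

₹80,989 > ₹72,615, so the ordinary income tax governs.

₹80,989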